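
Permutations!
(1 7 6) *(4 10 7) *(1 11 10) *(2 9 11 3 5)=[0, 4, 9, 5, 1, 2, 3, 6, 8, 11, 7, 10]=(1 4)(2 9 11 10 7 6 3 5)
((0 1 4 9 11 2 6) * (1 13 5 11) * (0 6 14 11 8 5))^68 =[0, 9, 11, 3, 1, 5, 6, 7, 8, 4, 10, 14, 12, 13, 2] =(1 9 4)(2 11 14)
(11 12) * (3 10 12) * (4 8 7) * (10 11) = (3 11)(4 8 7)(10 12) = [0, 1, 2, 11, 8, 5, 6, 4, 7, 9, 12, 3, 10]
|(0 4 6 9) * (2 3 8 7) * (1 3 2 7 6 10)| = |(0 4 10 1 3 8 6 9)| = 8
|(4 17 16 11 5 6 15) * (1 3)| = 14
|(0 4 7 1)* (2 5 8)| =12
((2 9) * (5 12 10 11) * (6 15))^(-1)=(2 9)(5 11 10 12)(6 15)=[0, 1, 9, 3, 4, 11, 15, 7, 8, 2, 12, 10, 5, 13, 14, 6]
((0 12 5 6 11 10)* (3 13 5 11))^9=(0 12 11 10)(3 13 5 6)=[12, 1, 2, 13, 4, 6, 3, 7, 8, 9, 0, 10, 11, 5]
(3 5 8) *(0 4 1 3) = [4, 3, 2, 5, 1, 8, 6, 7, 0] = (0 4 1 3 5 8)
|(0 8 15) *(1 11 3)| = 3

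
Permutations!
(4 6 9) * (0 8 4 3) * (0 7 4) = [8, 1, 2, 7, 6, 5, 9, 4, 0, 3] = (0 8)(3 7 4 6 9)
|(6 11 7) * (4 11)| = 4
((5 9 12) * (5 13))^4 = (13) = [0, 1, 2, 3, 4, 5, 6, 7, 8, 9, 10, 11, 12, 13]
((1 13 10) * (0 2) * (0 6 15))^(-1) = (0 15 6 2)(1 10 13) = [15, 10, 0, 3, 4, 5, 2, 7, 8, 9, 13, 11, 12, 1, 14, 6]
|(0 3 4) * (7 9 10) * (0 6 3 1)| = |(0 1)(3 4 6)(7 9 10)| = 6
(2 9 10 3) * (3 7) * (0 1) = [1, 0, 9, 2, 4, 5, 6, 3, 8, 10, 7] = (0 1)(2 9 10 7 3)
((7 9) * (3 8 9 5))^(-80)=(9)=[0, 1, 2, 3, 4, 5, 6, 7, 8, 9]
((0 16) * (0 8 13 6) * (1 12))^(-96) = [6, 1, 2, 3, 4, 5, 13, 7, 16, 9, 10, 11, 12, 8, 14, 15, 0] = (0 6 13 8 16)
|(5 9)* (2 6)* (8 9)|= 6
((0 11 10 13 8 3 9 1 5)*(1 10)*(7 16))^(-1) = [5, 11, 2, 8, 4, 1, 6, 16, 13, 3, 9, 0, 12, 10, 14, 15, 7] = (0 5 1 11)(3 8 13 10 9)(7 16)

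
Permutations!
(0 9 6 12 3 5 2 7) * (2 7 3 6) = (0 9 2 3 5 7)(6 12) = [9, 1, 3, 5, 4, 7, 12, 0, 8, 2, 10, 11, 6]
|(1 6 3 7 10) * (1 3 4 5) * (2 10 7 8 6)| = |(1 2 10 3 8 6 4 5)| = 8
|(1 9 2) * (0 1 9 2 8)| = 5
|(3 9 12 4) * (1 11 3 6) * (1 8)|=|(1 11 3 9 12 4 6 8)|=8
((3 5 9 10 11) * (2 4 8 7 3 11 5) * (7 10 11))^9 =(11) =[0, 1, 2, 3, 4, 5, 6, 7, 8, 9, 10, 11]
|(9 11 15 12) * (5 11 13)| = |(5 11 15 12 9 13)| = 6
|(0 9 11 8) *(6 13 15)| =12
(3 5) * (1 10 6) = (1 10 6)(3 5) = [0, 10, 2, 5, 4, 3, 1, 7, 8, 9, 6]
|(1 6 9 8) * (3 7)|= 4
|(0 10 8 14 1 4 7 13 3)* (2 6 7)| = |(0 10 8 14 1 4 2 6 7 13 3)| = 11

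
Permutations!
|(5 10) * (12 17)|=|(5 10)(12 17)|=2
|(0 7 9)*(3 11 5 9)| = |(0 7 3 11 5 9)| = 6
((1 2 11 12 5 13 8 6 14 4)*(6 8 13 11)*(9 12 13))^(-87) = (1 14 2 4 6)(5 9 11 12 13) = [0, 14, 4, 3, 6, 9, 1, 7, 8, 11, 10, 12, 13, 5, 2]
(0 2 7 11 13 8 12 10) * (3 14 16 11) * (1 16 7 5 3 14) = [2, 16, 5, 1, 4, 3, 6, 14, 12, 9, 0, 13, 10, 8, 7, 15, 11] = (0 2 5 3 1 16 11 13 8 12 10)(7 14)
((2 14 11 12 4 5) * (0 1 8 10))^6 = (14)(0 8)(1 10) = [8, 10, 2, 3, 4, 5, 6, 7, 0, 9, 1, 11, 12, 13, 14]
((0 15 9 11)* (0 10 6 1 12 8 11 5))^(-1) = (0 5 9 15)(1 6 10 11 8 12) = [5, 6, 2, 3, 4, 9, 10, 7, 12, 15, 11, 8, 1, 13, 14, 0]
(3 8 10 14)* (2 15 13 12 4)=[0, 1, 15, 8, 2, 5, 6, 7, 10, 9, 14, 11, 4, 12, 3, 13]=(2 15 13 12 4)(3 8 10 14)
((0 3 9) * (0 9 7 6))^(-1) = (9)(0 6 7 3) = [6, 1, 2, 0, 4, 5, 7, 3, 8, 9]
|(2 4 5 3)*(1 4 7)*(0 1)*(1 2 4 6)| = 6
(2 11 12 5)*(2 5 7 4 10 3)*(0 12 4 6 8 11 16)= (0 12 7 6 8 11 4 10 3 2 16)= [12, 1, 16, 2, 10, 5, 8, 6, 11, 9, 3, 4, 7, 13, 14, 15, 0]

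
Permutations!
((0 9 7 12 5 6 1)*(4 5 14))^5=(0 4 9 5 7 6 12 1 14)=[4, 14, 2, 3, 9, 7, 12, 6, 8, 5, 10, 11, 1, 13, 0]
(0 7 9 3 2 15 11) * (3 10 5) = (0 7 9 10 5 3 2 15 11) = [7, 1, 15, 2, 4, 3, 6, 9, 8, 10, 5, 0, 12, 13, 14, 11]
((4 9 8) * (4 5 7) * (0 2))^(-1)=(0 2)(4 7 5 8 9)=[2, 1, 0, 3, 7, 8, 6, 5, 9, 4]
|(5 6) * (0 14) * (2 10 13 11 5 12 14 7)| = 10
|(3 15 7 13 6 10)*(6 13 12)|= 6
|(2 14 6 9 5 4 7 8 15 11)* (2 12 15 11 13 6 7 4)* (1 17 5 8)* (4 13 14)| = |(1 17 5 2 4 13 6 9 8 11 12 15 14 7)| = 14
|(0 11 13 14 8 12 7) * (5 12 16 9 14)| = 12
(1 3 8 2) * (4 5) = (1 3 8 2)(4 5) = [0, 3, 1, 8, 5, 4, 6, 7, 2]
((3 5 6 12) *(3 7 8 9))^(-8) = (3 9 8 7 12 6 5) = [0, 1, 2, 9, 4, 3, 5, 12, 7, 8, 10, 11, 6]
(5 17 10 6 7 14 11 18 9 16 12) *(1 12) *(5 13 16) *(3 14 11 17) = (1 12 13 16)(3 14 17 10 6 7 11 18 9 5) = [0, 12, 2, 14, 4, 3, 7, 11, 8, 5, 6, 18, 13, 16, 17, 15, 1, 10, 9]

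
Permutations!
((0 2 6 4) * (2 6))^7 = (0 6 4) = [6, 1, 2, 3, 0, 5, 4]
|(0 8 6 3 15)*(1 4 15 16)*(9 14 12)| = |(0 8 6 3 16 1 4 15)(9 14 12)| = 24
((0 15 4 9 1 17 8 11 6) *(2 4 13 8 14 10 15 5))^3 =(0 4 17 15 11 5 9 14 13 6 2 1 10 8) =[4, 10, 1, 3, 17, 9, 2, 7, 0, 14, 8, 5, 12, 6, 13, 11, 16, 15]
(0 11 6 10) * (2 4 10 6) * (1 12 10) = (0 11 2 4 1 12 10) = [11, 12, 4, 3, 1, 5, 6, 7, 8, 9, 0, 2, 10]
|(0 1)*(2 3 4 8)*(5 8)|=10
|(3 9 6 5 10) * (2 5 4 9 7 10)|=6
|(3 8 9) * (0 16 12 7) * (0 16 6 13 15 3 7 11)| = 11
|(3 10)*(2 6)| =2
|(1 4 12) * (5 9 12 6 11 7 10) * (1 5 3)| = 21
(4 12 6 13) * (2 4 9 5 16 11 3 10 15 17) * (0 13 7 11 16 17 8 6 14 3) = (0 13 9 5 17 2 4 12 14 3 10 15 8 6 7 11) = [13, 1, 4, 10, 12, 17, 7, 11, 6, 5, 15, 0, 14, 9, 3, 8, 16, 2]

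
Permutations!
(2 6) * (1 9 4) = (1 9 4)(2 6) = [0, 9, 6, 3, 1, 5, 2, 7, 8, 4]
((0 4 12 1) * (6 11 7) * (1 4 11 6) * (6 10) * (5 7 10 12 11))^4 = (4 12 6 10 11) = [0, 1, 2, 3, 12, 5, 10, 7, 8, 9, 11, 4, 6]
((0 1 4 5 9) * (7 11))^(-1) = (0 9 5 4 1)(7 11) = [9, 0, 2, 3, 1, 4, 6, 11, 8, 5, 10, 7]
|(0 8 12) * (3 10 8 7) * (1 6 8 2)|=|(0 7 3 10 2 1 6 8 12)|=9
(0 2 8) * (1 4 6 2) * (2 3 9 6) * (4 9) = [1, 9, 8, 4, 2, 5, 3, 7, 0, 6] = (0 1 9 6 3 4 2 8)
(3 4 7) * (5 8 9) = (3 4 7)(5 8 9) = [0, 1, 2, 4, 7, 8, 6, 3, 9, 5]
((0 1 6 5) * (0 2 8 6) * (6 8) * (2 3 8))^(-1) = (0 1)(2 8 3 5 6) = [1, 0, 8, 5, 4, 6, 2, 7, 3]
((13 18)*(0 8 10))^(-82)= (18)(0 10 8)= [10, 1, 2, 3, 4, 5, 6, 7, 0, 9, 8, 11, 12, 13, 14, 15, 16, 17, 18]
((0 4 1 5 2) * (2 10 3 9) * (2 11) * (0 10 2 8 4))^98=(1 4 8 11 9 3 10 2 5)=[0, 4, 5, 10, 8, 1, 6, 7, 11, 3, 2, 9]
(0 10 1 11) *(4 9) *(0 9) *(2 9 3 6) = (0 10 1 11 3 6 2 9 4) = [10, 11, 9, 6, 0, 5, 2, 7, 8, 4, 1, 3]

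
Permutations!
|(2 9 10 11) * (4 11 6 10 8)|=|(2 9 8 4 11)(6 10)|=10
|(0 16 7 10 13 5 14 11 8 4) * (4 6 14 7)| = 12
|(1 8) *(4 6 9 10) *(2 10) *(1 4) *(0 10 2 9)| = |(0 10 1 8 4 6)| = 6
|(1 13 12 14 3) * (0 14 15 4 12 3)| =6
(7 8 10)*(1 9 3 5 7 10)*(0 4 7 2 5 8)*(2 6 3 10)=(0 4 7)(1 9 10 2 5 6 3 8)=[4, 9, 5, 8, 7, 6, 3, 0, 1, 10, 2]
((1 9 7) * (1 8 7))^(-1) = (1 9)(7 8) = [0, 9, 2, 3, 4, 5, 6, 8, 7, 1]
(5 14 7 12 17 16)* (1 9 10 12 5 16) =(1 9 10 12 17)(5 14 7) =[0, 9, 2, 3, 4, 14, 6, 5, 8, 10, 12, 11, 17, 13, 7, 15, 16, 1]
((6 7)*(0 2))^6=(7)=[0, 1, 2, 3, 4, 5, 6, 7]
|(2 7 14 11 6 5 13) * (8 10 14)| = |(2 7 8 10 14 11 6 5 13)| = 9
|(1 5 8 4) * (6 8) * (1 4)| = 4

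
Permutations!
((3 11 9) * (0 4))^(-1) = (0 4)(3 9 11) = [4, 1, 2, 9, 0, 5, 6, 7, 8, 11, 10, 3]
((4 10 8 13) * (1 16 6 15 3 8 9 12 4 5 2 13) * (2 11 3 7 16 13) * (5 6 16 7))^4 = [0, 5, 2, 6, 4, 1, 3, 7, 15, 9, 10, 13, 12, 11, 14, 8, 16] = (16)(1 5)(3 6)(8 15)(11 13)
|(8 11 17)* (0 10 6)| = 3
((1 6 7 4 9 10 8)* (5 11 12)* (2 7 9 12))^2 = (1 9 8 6 10)(2 4 5)(7 12 11) = [0, 9, 4, 3, 5, 2, 10, 12, 6, 8, 1, 7, 11]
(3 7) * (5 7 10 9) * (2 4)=(2 4)(3 10 9 5 7)=[0, 1, 4, 10, 2, 7, 6, 3, 8, 5, 9]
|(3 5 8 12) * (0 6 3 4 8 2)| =15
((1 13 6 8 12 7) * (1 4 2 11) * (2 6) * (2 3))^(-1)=(1 11 2 3 13)(4 7 12 8 6)=[0, 11, 3, 13, 7, 5, 4, 12, 6, 9, 10, 2, 8, 1]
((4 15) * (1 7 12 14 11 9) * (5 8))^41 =[0, 9, 2, 3, 15, 8, 6, 1, 5, 11, 10, 14, 7, 13, 12, 4] =(1 9 11 14 12 7)(4 15)(5 8)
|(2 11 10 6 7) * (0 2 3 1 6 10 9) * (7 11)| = |(0 2 7 3 1 6 11 9)| = 8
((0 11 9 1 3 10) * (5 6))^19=(0 11 9 1 3 10)(5 6)=[11, 3, 2, 10, 4, 6, 5, 7, 8, 1, 0, 9]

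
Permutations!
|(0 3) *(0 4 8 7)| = |(0 3 4 8 7)| = 5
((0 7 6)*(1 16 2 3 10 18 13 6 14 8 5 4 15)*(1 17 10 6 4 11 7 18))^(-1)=(0 6 3 2 16 1 10 17 15 4 13 18)(5 8 14 7 11)=[6, 10, 16, 2, 13, 8, 3, 11, 14, 9, 17, 5, 12, 18, 7, 4, 1, 15, 0]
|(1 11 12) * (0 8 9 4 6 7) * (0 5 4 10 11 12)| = |(0 8 9 10 11)(1 12)(4 6 7 5)| = 20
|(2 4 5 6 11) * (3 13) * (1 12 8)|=|(1 12 8)(2 4 5 6 11)(3 13)|=30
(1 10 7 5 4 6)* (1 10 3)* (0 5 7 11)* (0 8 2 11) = (0 5 4 6 10)(1 3)(2 11 8) = [5, 3, 11, 1, 6, 4, 10, 7, 2, 9, 0, 8]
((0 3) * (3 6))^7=(0 6 3)=[6, 1, 2, 0, 4, 5, 3]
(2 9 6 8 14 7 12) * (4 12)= (2 9 6 8 14 7 4 12)= [0, 1, 9, 3, 12, 5, 8, 4, 14, 6, 10, 11, 2, 13, 7]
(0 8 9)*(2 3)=(0 8 9)(2 3)=[8, 1, 3, 2, 4, 5, 6, 7, 9, 0]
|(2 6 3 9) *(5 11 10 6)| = |(2 5 11 10 6 3 9)| = 7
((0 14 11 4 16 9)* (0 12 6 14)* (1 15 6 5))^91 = (1 15 6 14 11 4 16 9 12 5) = [0, 15, 2, 3, 16, 1, 14, 7, 8, 12, 10, 4, 5, 13, 11, 6, 9]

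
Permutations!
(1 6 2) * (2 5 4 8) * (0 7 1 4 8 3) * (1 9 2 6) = (0 7 9 2 4 3)(5 8 6) = [7, 1, 4, 0, 3, 8, 5, 9, 6, 2]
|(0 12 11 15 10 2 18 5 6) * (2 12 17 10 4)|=11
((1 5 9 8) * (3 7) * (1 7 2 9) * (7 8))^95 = (1 5)(2 3 7 9) = [0, 5, 3, 7, 4, 1, 6, 9, 8, 2]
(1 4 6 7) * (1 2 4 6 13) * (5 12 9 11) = (1 6 7 2 4 13)(5 12 9 11) = [0, 6, 4, 3, 13, 12, 7, 2, 8, 11, 10, 5, 9, 1]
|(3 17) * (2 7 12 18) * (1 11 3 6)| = 20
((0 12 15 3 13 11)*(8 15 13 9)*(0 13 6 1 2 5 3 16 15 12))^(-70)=[0, 5, 3, 8, 4, 9, 2, 7, 6, 12, 10, 11, 1, 13, 14, 15, 16]=(16)(1 5 9 12)(2 3 8 6)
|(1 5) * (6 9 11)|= |(1 5)(6 9 11)|= 6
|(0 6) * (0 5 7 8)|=5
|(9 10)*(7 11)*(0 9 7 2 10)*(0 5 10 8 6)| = |(0 9 5 10 7 11 2 8 6)| = 9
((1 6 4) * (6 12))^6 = (1 6)(4 12) = [0, 6, 2, 3, 12, 5, 1, 7, 8, 9, 10, 11, 4]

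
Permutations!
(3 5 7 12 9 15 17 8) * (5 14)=(3 14 5 7 12 9 15 17 8)=[0, 1, 2, 14, 4, 7, 6, 12, 3, 15, 10, 11, 9, 13, 5, 17, 16, 8]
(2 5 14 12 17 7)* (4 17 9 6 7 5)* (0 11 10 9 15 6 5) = [11, 1, 4, 3, 17, 14, 7, 2, 8, 5, 9, 10, 15, 13, 12, 6, 16, 0] = (0 11 10 9 5 14 12 15 6 7 2 4 17)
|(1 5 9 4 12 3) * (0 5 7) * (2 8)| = 8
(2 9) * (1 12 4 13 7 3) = [0, 12, 9, 1, 13, 5, 6, 3, 8, 2, 10, 11, 4, 7] = (1 12 4 13 7 3)(2 9)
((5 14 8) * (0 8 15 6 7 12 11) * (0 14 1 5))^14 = (6 12 14)(7 11 15) = [0, 1, 2, 3, 4, 5, 12, 11, 8, 9, 10, 15, 14, 13, 6, 7]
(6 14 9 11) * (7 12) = [0, 1, 2, 3, 4, 5, 14, 12, 8, 11, 10, 6, 7, 13, 9] = (6 14 9 11)(7 12)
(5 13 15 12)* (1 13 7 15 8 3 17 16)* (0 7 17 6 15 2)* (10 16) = (0 7 2)(1 13 8 3 6 15 12 5 17 10 16) = [7, 13, 0, 6, 4, 17, 15, 2, 3, 9, 16, 11, 5, 8, 14, 12, 1, 10]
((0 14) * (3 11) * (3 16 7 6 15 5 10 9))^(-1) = (0 14)(3 9 10 5 15 6 7 16 11) = [14, 1, 2, 9, 4, 15, 7, 16, 8, 10, 5, 3, 12, 13, 0, 6, 11]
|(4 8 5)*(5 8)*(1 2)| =|(8)(1 2)(4 5)| =2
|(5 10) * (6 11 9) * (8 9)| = |(5 10)(6 11 8 9)| = 4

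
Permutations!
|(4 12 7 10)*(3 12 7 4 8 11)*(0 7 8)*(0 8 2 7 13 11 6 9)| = |(0 13 11 3 12 4 2 7 10 8 6 9)| = 12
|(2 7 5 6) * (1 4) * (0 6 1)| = 7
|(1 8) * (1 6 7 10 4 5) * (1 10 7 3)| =12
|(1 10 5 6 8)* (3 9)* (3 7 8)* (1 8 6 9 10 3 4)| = 8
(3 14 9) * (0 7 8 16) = [7, 1, 2, 14, 4, 5, 6, 8, 16, 3, 10, 11, 12, 13, 9, 15, 0] = (0 7 8 16)(3 14 9)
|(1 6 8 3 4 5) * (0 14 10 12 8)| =|(0 14 10 12 8 3 4 5 1 6)| =10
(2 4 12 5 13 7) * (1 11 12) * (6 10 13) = (1 11 12 5 6 10 13 7 2 4) = [0, 11, 4, 3, 1, 6, 10, 2, 8, 9, 13, 12, 5, 7]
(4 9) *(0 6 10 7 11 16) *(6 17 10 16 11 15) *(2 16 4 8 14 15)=[17, 1, 16, 3, 9, 5, 4, 2, 14, 8, 7, 11, 12, 13, 15, 6, 0, 10]=(0 17 10 7 2 16)(4 9 8 14 15 6)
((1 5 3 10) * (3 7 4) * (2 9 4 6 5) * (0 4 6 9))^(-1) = (0 2 1 10 3 4)(5 6 9 7) = [2, 10, 1, 4, 0, 6, 9, 5, 8, 7, 3]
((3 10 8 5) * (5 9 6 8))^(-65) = (3 10 5)(6 8 9) = [0, 1, 2, 10, 4, 3, 8, 7, 9, 6, 5]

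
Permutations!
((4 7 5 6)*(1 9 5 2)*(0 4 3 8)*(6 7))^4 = (0 8 3 6 4)(1 2 7 5 9) = [8, 2, 7, 6, 0, 9, 4, 5, 3, 1]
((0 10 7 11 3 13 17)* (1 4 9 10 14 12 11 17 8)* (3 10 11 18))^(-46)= (0 11 8 12 7 4 3)(1 18 17 9 13 14 10)= [11, 18, 2, 0, 3, 5, 6, 4, 12, 13, 1, 8, 7, 14, 10, 15, 16, 9, 17]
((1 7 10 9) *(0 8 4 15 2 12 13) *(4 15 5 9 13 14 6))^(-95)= [2, 13, 6, 3, 1, 7, 9, 0, 12, 10, 8, 11, 4, 15, 5, 14]= (0 2 6 9 10 8 12 4 1 13 15 14 5 7)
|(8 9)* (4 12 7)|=6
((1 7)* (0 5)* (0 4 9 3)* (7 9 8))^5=[1, 4, 2, 7, 3, 9, 6, 5, 0, 8]=(0 1 4 3 7 5 9 8)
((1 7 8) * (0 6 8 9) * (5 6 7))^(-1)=[9, 8, 2, 3, 4, 1, 5, 0, 6, 7]=(0 9 7)(1 8 6 5)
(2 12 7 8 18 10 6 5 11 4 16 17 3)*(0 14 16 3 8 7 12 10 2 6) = [14, 1, 10, 6, 3, 11, 5, 7, 18, 9, 0, 4, 12, 13, 16, 15, 17, 8, 2] = (0 14 16 17 8 18 2 10)(3 6 5 11 4)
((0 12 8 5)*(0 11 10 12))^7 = (5 10 8 11 12) = [0, 1, 2, 3, 4, 10, 6, 7, 11, 9, 8, 12, 5]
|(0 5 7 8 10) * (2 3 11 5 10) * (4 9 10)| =|(0 4 9 10)(2 3 11 5 7 8)| =12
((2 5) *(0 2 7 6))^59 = (0 6 7 5 2) = [6, 1, 0, 3, 4, 2, 7, 5]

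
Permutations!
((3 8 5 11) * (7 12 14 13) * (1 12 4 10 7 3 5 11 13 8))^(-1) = [0, 3, 2, 13, 7, 11, 6, 10, 14, 9, 4, 8, 1, 5, 12] = (1 3 13 5 11 8 14 12)(4 7 10)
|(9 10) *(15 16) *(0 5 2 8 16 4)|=|(0 5 2 8 16 15 4)(9 10)|=14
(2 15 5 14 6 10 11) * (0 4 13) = (0 4 13)(2 15 5 14 6 10 11) = [4, 1, 15, 3, 13, 14, 10, 7, 8, 9, 11, 2, 12, 0, 6, 5]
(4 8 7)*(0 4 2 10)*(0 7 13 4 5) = (0 5)(2 10 7)(4 8 13) = [5, 1, 10, 3, 8, 0, 6, 2, 13, 9, 7, 11, 12, 4]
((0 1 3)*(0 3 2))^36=(3)=[0, 1, 2, 3]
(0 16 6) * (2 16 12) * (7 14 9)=(0 12 2 16 6)(7 14 9)=[12, 1, 16, 3, 4, 5, 0, 14, 8, 7, 10, 11, 2, 13, 9, 15, 6]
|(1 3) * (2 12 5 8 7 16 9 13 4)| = 18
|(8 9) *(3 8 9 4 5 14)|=5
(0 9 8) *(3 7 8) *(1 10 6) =[9, 10, 2, 7, 4, 5, 1, 8, 0, 3, 6] =(0 9 3 7 8)(1 10 6)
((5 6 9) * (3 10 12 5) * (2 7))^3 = (2 7)(3 5)(6 10)(9 12) = [0, 1, 7, 5, 4, 3, 10, 2, 8, 12, 6, 11, 9]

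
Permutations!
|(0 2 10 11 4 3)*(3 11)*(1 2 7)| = |(0 7 1 2 10 3)(4 11)| = 6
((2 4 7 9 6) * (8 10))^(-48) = (10)(2 7 6 4 9) = [0, 1, 7, 3, 9, 5, 4, 6, 8, 2, 10]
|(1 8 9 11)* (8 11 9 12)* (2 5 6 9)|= 4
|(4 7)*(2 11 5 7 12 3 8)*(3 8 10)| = 14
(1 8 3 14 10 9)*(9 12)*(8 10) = (1 10 12 9)(3 14 8) = [0, 10, 2, 14, 4, 5, 6, 7, 3, 1, 12, 11, 9, 13, 8]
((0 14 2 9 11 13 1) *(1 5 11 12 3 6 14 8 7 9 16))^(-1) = (0 1 16 2 14 6 3 12 9 7 8)(5 13 11) = [1, 16, 14, 12, 4, 13, 3, 8, 0, 7, 10, 5, 9, 11, 6, 15, 2]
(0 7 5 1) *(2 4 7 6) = (0 6 2 4 7 5 1) = [6, 0, 4, 3, 7, 1, 2, 5]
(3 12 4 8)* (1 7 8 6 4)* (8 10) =(1 7 10 8 3 12)(4 6) =[0, 7, 2, 12, 6, 5, 4, 10, 3, 9, 8, 11, 1]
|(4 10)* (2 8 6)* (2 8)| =2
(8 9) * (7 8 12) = (7 8 9 12) = [0, 1, 2, 3, 4, 5, 6, 8, 9, 12, 10, 11, 7]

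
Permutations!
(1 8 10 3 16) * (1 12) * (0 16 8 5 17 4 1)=(0 16 12)(1 5 17 4)(3 8 10)=[16, 5, 2, 8, 1, 17, 6, 7, 10, 9, 3, 11, 0, 13, 14, 15, 12, 4]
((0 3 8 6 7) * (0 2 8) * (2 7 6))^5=[3, 1, 8, 0, 4, 5, 6, 7, 2]=(0 3)(2 8)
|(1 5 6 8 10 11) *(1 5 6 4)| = |(1 6 8 10 11 5 4)| = 7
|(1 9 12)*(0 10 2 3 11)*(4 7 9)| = 5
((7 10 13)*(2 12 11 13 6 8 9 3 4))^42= (2 3 8 10 13 12 4 9 6 7 11)= [0, 1, 3, 8, 9, 5, 7, 11, 10, 6, 13, 2, 4, 12]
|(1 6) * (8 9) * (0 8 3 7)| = |(0 8 9 3 7)(1 6)| = 10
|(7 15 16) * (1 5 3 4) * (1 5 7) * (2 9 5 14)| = |(1 7 15 16)(2 9 5 3 4 14)| = 12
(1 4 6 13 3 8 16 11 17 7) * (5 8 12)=[0, 4, 2, 12, 6, 8, 13, 1, 16, 9, 10, 17, 5, 3, 14, 15, 11, 7]=(1 4 6 13 3 12 5 8 16 11 17 7)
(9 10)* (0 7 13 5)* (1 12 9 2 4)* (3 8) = (0 7 13 5)(1 12 9 10 2 4)(3 8) = [7, 12, 4, 8, 1, 0, 6, 13, 3, 10, 2, 11, 9, 5]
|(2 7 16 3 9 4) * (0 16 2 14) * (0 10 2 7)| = |(0 16 3 9 4 14 10 2)| = 8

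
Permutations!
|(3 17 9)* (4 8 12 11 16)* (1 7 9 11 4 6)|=|(1 7 9 3 17 11 16 6)(4 8 12)|=24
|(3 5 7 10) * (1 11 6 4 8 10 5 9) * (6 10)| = |(1 11 10 3 9)(4 8 6)(5 7)| = 30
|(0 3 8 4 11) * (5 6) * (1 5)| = |(0 3 8 4 11)(1 5 6)| = 15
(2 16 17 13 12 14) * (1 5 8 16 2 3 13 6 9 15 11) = (1 5 8 16 17 6 9 15 11)(3 13 12 14) = [0, 5, 2, 13, 4, 8, 9, 7, 16, 15, 10, 1, 14, 12, 3, 11, 17, 6]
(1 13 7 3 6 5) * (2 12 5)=(1 13 7 3 6 2 12 5)=[0, 13, 12, 6, 4, 1, 2, 3, 8, 9, 10, 11, 5, 7]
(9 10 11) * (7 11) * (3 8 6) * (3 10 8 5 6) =(3 5 6 10 7 11 9 8) =[0, 1, 2, 5, 4, 6, 10, 11, 3, 8, 7, 9]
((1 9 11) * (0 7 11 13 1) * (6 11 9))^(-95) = (0 13 11 9 6 7 1) = [13, 0, 2, 3, 4, 5, 7, 1, 8, 6, 10, 9, 12, 11]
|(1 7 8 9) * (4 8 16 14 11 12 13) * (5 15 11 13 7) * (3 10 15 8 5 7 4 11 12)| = 14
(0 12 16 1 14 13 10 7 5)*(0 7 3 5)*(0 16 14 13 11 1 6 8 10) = (0 12 14 11 1 13)(3 5 7 16 6 8 10) = [12, 13, 2, 5, 4, 7, 8, 16, 10, 9, 3, 1, 14, 0, 11, 15, 6]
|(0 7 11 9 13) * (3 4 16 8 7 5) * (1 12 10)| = |(0 5 3 4 16 8 7 11 9 13)(1 12 10)| = 30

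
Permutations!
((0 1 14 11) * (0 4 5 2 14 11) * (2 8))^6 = [2, 14, 5, 3, 1, 11, 6, 7, 4, 9, 10, 0, 12, 13, 8] = (0 2 5 11)(1 14 8 4)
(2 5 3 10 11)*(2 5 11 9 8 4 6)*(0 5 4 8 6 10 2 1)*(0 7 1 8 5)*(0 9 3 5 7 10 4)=[9, 10, 11, 2, 4, 5, 8, 1, 7, 6, 3, 0]=(0 9 6 8 7 1 10 3 2 11)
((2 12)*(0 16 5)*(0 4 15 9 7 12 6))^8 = (0 2 7 15 5)(4 16 6 12 9) = [2, 1, 7, 3, 16, 0, 12, 15, 8, 4, 10, 11, 9, 13, 14, 5, 6]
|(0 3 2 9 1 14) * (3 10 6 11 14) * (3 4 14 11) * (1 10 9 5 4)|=|(0 9 10 6 3 2 5 4 14)|=9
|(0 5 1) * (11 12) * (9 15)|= |(0 5 1)(9 15)(11 12)|= 6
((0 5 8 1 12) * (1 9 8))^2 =(0 1)(5 12) =[1, 0, 2, 3, 4, 12, 6, 7, 8, 9, 10, 11, 5]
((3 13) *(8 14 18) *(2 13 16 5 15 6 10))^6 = (18)(2 6 5 3)(10 15 16 13) = [0, 1, 6, 2, 4, 3, 5, 7, 8, 9, 15, 11, 12, 10, 14, 16, 13, 17, 18]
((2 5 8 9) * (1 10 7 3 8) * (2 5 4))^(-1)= (1 5 9 8 3 7 10)(2 4)= [0, 5, 4, 7, 2, 9, 6, 10, 3, 8, 1]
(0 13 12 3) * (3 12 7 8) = (0 13 7 8 3) = [13, 1, 2, 0, 4, 5, 6, 8, 3, 9, 10, 11, 12, 7]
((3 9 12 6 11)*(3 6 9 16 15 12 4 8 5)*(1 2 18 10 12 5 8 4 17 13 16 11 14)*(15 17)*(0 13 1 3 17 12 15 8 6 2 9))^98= (0 16)(1 2 9 18 8 10 6 15 14 5 3 17 11)(12 13)= [16, 2, 9, 17, 4, 3, 15, 7, 10, 18, 6, 1, 13, 12, 5, 14, 0, 11, 8]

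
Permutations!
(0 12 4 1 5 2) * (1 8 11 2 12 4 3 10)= (0 4 8 11 2)(1 5 12 3 10)= [4, 5, 0, 10, 8, 12, 6, 7, 11, 9, 1, 2, 3]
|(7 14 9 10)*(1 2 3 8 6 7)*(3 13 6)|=8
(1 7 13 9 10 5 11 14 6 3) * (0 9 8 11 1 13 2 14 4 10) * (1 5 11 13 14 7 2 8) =(0 9)(1 2 7 8 13)(3 14 6)(4 10 11) =[9, 2, 7, 14, 10, 5, 3, 8, 13, 0, 11, 4, 12, 1, 6]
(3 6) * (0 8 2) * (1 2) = (0 8 1 2)(3 6) = [8, 2, 0, 6, 4, 5, 3, 7, 1]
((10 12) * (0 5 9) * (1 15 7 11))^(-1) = [9, 11, 2, 3, 4, 0, 6, 15, 8, 5, 12, 7, 10, 13, 14, 1] = (0 9 5)(1 11 7 15)(10 12)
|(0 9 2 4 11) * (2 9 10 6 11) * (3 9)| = |(0 10 6 11)(2 4)(3 9)| = 4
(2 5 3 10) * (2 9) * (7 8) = (2 5 3 10 9)(7 8) = [0, 1, 5, 10, 4, 3, 6, 8, 7, 2, 9]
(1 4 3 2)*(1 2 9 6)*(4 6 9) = [0, 6, 2, 4, 3, 5, 1, 7, 8, 9] = (9)(1 6)(3 4)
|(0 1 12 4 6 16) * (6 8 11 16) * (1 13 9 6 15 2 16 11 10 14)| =|(0 13 9 6 15 2 16)(1 12 4 8 10 14)| =42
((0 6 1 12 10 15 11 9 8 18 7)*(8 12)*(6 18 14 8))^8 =[7, 1, 2, 3, 4, 5, 6, 18, 8, 15, 9, 10, 11, 13, 14, 12, 16, 17, 0] =(0 7 18)(9 15 12 11 10)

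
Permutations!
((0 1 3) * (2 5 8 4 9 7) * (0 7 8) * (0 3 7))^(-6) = (9) = [0, 1, 2, 3, 4, 5, 6, 7, 8, 9]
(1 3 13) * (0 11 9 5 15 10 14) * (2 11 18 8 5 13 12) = (0 18 8 5 15 10 14)(1 3 12 2 11 9 13) = [18, 3, 11, 12, 4, 15, 6, 7, 5, 13, 14, 9, 2, 1, 0, 10, 16, 17, 8]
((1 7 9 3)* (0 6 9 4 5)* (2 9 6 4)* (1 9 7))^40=[4, 1, 2, 3, 5, 0, 6, 7, 8, 9]=(9)(0 4 5)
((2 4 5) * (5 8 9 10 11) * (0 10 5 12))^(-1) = (0 12 11 10)(2 5 9 8 4) = [12, 1, 5, 3, 2, 9, 6, 7, 4, 8, 0, 10, 11]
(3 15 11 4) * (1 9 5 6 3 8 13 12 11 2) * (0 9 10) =(0 9 5 6 3 15 2 1 10)(4 8 13 12 11) =[9, 10, 1, 15, 8, 6, 3, 7, 13, 5, 0, 4, 11, 12, 14, 2]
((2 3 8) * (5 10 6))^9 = (10) = [0, 1, 2, 3, 4, 5, 6, 7, 8, 9, 10]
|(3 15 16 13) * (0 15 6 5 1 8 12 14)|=11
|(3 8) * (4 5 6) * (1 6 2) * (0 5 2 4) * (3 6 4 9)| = 6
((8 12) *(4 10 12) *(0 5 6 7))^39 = (0 7 6 5)(4 8 12 10) = [7, 1, 2, 3, 8, 0, 5, 6, 12, 9, 4, 11, 10]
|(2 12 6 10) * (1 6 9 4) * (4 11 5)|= 9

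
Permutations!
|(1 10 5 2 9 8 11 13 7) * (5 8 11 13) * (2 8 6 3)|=11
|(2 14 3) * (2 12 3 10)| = |(2 14 10)(3 12)| = 6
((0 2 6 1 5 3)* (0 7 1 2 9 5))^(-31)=(0 1 7 3 5 9)(2 6)=[1, 7, 6, 5, 4, 9, 2, 3, 8, 0]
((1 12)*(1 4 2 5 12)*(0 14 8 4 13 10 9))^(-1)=[9, 1, 4, 3, 8, 2, 6, 7, 14, 10, 13, 11, 5, 12, 0]=(0 9 10 13 12 5 2 4 8 14)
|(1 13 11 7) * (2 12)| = 4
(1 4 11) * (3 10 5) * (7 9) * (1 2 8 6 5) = (1 4 11 2 8 6 5 3 10)(7 9) = [0, 4, 8, 10, 11, 3, 5, 9, 6, 7, 1, 2]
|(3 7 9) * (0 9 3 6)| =|(0 9 6)(3 7)| =6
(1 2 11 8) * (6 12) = [0, 2, 11, 3, 4, 5, 12, 7, 1, 9, 10, 8, 6] = (1 2 11 8)(6 12)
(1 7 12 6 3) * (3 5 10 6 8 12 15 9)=(1 7 15 9 3)(5 10 6)(8 12)=[0, 7, 2, 1, 4, 10, 5, 15, 12, 3, 6, 11, 8, 13, 14, 9]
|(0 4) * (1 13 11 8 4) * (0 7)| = 7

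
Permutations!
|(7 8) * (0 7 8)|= 2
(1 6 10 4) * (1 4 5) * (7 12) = (1 6 10 5)(7 12) = [0, 6, 2, 3, 4, 1, 10, 12, 8, 9, 5, 11, 7]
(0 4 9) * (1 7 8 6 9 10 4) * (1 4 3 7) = [4, 1, 2, 7, 10, 5, 9, 8, 6, 0, 3] = (0 4 10 3 7 8 6 9)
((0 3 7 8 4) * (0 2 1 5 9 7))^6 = (1 2 4 8 7 9 5) = [0, 2, 4, 3, 8, 1, 6, 9, 7, 5]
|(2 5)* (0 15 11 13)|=4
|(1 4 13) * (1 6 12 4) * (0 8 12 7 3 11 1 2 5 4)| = 9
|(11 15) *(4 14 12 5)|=|(4 14 12 5)(11 15)|=4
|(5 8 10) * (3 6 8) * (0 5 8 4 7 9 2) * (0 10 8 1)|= 10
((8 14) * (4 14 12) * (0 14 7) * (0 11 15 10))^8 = [10, 1, 2, 3, 12, 5, 6, 4, 14, 9, 15, 7, 8, 13, 0, 11] = (0 10 15 11 7 4 12 8 14)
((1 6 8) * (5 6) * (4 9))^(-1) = (1 8 6 5)(4 9) = [0, 8, 2, 3, 9, 1, 5, 7, 6, 4]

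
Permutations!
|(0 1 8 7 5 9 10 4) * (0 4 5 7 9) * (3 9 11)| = 8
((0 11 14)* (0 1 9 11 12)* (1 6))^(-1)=[12, 6, 2, 3, 4, 5, 14, 7, 8, 1, 10, 9, 0, 13, 11]=(0 12)(1 6 14 11 9)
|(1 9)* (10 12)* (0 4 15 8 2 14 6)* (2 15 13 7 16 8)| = 10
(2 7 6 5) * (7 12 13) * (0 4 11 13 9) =[4, 1, 12, 3, 11, 2, 5, 6, 8, 0, 10, 13, 9, 7] =(0 4 11 13 7 6 5 2 12 9)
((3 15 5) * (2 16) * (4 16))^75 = [0, 1, 2, 3, 4, 5, 6, 7, 8, 9, 10, 11, 12, 13, 14, 15, 16] = (16)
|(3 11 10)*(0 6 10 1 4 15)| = |(0 6 10 3 11 1 4 15)| = 8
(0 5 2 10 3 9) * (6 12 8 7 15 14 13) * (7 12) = (0 5 2 10 3 9)(6 7 15 14 13)(8 12) = [5, 1, 10, 9, 4, 2, 7, 15, 12, 0, 3, 11, 8, 6, 13, 14]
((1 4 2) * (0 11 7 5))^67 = [5, 4, 1, 3, 2, 7, 6, 11, 8, 9, 10, 0] = (0 5 7 11)(1 4 2)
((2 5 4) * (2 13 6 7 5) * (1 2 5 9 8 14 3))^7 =(1 9 4 3 7 5 14 6 2 8 13) =[0, 9, 8, 7, 3, 14, 2, 5, 13, 4, 10, 11, 12, 1, 6]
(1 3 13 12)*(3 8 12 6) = [0, 8, 2, 13, 4, 5, 3, 7, 12, 9, 10, 11, 1, 6] = (1 8 12)(3 13 6)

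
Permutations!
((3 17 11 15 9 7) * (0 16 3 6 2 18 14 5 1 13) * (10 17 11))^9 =(0 18 15 13 2 11 1 6 3 5 7 16 14 9)(10 17) =[18, 6, 11, 5, 4, 7, 3, 16, 8, 0, 17, 1, 12, 2, 9, 13, 14, 10, 15]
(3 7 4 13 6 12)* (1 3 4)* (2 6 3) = [0, 2, 6, 7, 13, 5, 12, 1, 8, 9, 10, 11, 4, 3] = (1 2 6 12 4 13 3 7)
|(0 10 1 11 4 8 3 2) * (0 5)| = 9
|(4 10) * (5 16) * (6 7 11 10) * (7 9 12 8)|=8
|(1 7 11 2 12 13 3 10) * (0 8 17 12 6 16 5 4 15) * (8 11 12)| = 24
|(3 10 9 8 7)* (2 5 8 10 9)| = |(2 5 8 7 3 9 10)| = 7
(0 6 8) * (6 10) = (0 10 6 8) = [10, 1, 2, 3, 4, 5, 8, 7, 0, 9, 6]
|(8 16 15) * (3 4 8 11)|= 6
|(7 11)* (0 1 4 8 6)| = 10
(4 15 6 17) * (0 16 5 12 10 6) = (0 16 5 12 10 6 17 4 15) = [16, 1, 2, 3, 15, 12, 17, 7, 8, 9, 6, 11, 10, 13, 14, 0, 5, 4]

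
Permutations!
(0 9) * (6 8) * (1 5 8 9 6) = [6, 5, 2, 3, 4, 8, 9, 7, 1, 0] = (0 6 9)(1 5 8)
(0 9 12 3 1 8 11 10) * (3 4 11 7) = [9, 8, 2, 1, 11, 5, 6, 3, 7, 12, 0, 10, 4] = (0 9 12 4 11 10)(1 8 7 3)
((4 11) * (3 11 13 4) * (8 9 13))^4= (13)= [0, 1, 2, 3, 4, 5, 6, 7, 8, 9, 10, 11, 12, 13]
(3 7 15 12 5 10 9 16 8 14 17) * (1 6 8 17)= [0, 6, 2, 7, 4, 10, 8, 15, 14, 16, 9, 11, 5, 13, 1, 12, 17, 3]= (1 6 8 14)(3 7 15 12 5 10 9 16 17)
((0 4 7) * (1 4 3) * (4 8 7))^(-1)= (0 7 8 1 3)= [7, 3, 2, 0, 4, 5, 6, 8, 1]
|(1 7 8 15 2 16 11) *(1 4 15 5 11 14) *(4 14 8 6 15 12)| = |(1 7 6 15 2 16 8 5 11 14)(4 12)| = 10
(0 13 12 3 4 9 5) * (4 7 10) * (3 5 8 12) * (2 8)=(0 13 3 7 10 4 9 2 8 12 5)=[13, 1, 8, 7, 9, 0, 6, 10, 12, 2, 4, 11, 5, 3]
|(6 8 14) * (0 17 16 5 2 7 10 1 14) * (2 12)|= 12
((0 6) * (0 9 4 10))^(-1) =[10, 1, 2, 3, 9, 5, 0, 7, 8, 6, 4] =(0 10 4 9 6)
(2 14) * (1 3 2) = (1 3 2 14) = [0, 3, 14, 2, 4, 5, 6, 7, 8, 9, 10, 11, 12, 13, 1]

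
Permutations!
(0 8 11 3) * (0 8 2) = (0 2)(3 8 11) = [2, 1, 0, 8, 4, 5, 6, 7, 11, 9, 10, 3]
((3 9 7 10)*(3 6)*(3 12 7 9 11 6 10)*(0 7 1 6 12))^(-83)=(0 7 3 11 12 1 6)=[7, 6, 2, 11, 4, 5, 0, 3, 8, 9, 10, 12, 1]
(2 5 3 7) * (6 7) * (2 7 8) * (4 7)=(2 5 3 6 8)(4 7)=[0, 1, 5, 6, 7, 3, 8, 4, 2]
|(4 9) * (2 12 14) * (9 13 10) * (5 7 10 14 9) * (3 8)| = 6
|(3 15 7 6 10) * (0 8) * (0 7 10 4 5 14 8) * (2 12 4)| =|(2 12 4 5 14 8 7 6)(3 15 10)| =24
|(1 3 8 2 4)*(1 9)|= |(1 3 8 2 4 9)|= 6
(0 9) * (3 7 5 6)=(0 9)(3 7 5 6)=[9, 1, 2, 7, 4, 6, 3, 5, 8, 0]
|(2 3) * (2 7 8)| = 4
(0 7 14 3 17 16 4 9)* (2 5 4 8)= (0 7 14 3 17 16 8 2 5 4 9)= [7, 1, 5, 17, 9, 4, 6, 14, 2, 0, 10, 11, 12, 13, 3, 15, 8, 16]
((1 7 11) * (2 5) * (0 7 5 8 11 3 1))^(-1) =(0 11 8 2 5 1 3 7) =[11, 3, 5, 7, 4, 1, 6, 0, 2, 9, 10, 8]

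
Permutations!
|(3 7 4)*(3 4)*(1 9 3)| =4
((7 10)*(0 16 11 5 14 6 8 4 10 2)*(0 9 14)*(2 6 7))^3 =(0 5 11 16)(2 7 4 9 6 10 14 8) =[5, 1, 7, 3, 9, 11, 10, 4, 2, 6, 14, 16, 12, 13, 8, 15, 0]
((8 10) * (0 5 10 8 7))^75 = (0 7 10 5) = [7, 1, 2, 3, 4, 0, 6, 10, 8, 9, 5]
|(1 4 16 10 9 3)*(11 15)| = 6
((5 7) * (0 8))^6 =(8) =[0, 1, 2, 3, 4, 5, 6, 7, 8]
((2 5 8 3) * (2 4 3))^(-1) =(2 8 5)(3 4) =[0, 1, 8, 4, 3, 2, 6, 7, 5]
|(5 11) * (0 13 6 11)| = 5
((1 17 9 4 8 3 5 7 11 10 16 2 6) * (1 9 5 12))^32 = (1 11 6 3 5 16 4)(2 8 17 10 9 12 7) = [0, 11, 8, 5, 1, 16, 3, 2, 17, 12, 9, 6, 7, 13, 14, 15, 4, 10]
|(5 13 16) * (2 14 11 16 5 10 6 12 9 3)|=|(2 14 11 16 10 6 12 9 3)(5 13)|=18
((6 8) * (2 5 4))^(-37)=(2 4 5)(6 8)=[0, 1, 4, 3, 5, 2, 8, 7, 6]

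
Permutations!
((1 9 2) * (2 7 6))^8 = (1 6 9 2 7) = [0, 6, 7, 3, 4, 5, 9, 1, 8, 2]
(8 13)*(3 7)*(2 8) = (2 8 13)(3 7) = [0, 1, 8, 7, 4, 5, 6, 3, 13, 9, 10, 11, 12, 2]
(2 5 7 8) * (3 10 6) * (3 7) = [0, 1, 5, 10, 4, 3, 7, 8, 2, 9, 6] = (2 5 3 10 6 7 8)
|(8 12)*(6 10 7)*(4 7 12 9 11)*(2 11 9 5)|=9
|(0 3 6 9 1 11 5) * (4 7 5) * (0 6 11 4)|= |(0 3 11)(1 4 7 5 6 9)|= 6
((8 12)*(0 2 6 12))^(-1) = [8, 1, 0, 3, 4, 5, 2, 7, 12, 9, 10, 11, 6] = (0 8 12 6 2)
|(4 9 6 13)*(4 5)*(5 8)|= 6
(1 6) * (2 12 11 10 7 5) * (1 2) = [0, 6, 12, 3, 4, 1, 2, 5, 8, 9, 7, 10, 11] = (1 6 2 12 11 10 7 5)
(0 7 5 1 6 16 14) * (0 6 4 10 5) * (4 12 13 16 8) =(0 7)(1 12 13 16 14 6 8 4 10 5) =[7, 12, 2, 3, 10, 1, 8, 0, 4, 9, 5, 11, 13, 16, 6, 15, 14]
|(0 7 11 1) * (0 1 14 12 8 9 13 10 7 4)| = 8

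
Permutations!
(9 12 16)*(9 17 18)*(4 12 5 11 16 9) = [0, 1, 2, 3, 12, 11, 6, 7, 8, 5, 10, 16, 9, 13, 14, 15, 17, 18, 4] = (4 12 9 5 11 16 17 18)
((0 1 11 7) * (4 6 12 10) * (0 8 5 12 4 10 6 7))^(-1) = [11, 0, 2, 3, 6, 8, 12, 4, 7, 9, 10, 1, 5] = (0 11 1)(4 6 12 5 8 7)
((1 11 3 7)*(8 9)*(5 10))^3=(1 7 3 11)(5 10)(8 9)=[0, 7, 2, 11, 4, 10, 6, 3, 9, 8, 5, 1]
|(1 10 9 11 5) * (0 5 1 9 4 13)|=8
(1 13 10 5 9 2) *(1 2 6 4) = (1 13 10 5 9 6 4) = [0, 13, 2, 3, 1, 9, 4, 7, 8, 6, 5, 11, 12, 10]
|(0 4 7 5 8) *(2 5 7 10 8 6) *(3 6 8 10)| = |(10)(0 4 3 6 2 5 8)| = 7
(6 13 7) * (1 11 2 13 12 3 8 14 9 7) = (1 11 2 13)(3 8 14 9 7 6 12) = [0, 11, 13, 8, 4, 5, 12, 6, 14, 7, 10, 2, 3, 1, 9]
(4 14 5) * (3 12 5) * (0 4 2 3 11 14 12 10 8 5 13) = (0 4 12 13)(2 3 10 8 5)(11 14) = [4, 1, 3, 10, 12, 2, 6, 7, 5, 9, 8, 14, 13, 0, 11]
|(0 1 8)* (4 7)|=6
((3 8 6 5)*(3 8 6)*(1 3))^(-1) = (1 8 5 6 3) = [0, 8, 2, 1, 4, 6, 3, 7, 5]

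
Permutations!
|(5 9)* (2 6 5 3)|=5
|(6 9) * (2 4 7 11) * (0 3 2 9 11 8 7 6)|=14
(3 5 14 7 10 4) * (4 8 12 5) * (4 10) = (3 10 8 12 5 14 7 4) = [0, 1, 2, 10, 3, 14, 6, 4, 12, 9, 8, 11, 5, 13, 7]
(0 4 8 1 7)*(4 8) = (0 8 1 7) = [8, 7, 2, 3, 4, 5, 6, 0, 1]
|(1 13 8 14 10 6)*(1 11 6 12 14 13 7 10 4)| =|(1 7 10 12 14 4)(6 11)(8 13)| =6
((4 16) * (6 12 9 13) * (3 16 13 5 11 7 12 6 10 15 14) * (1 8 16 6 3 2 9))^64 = [0, 2, 16, 3, 11, 13, 6, 15, 9, 4, 12, 10, 14, 7, 8, 1, 5] = (1 2 16 5 13 7 15)(4 11 10 12 14 8 9)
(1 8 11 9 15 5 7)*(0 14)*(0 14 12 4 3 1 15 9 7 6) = (0 12 4 3 1 8 11 7 15 5 6) = [12, 8, 2, 1, 3, 6, 0, 15, 11, 9, 10, 7, 4, 13, 14, 5]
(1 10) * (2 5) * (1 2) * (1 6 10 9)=(1 9)(2 5 6 10)=[0, 9, 5, 3, 4, 6, 10, 7, 8, 1, 2]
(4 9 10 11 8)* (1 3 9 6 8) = (1 3 9 10 11)(4 6 8) = [0, 3, 2, 9, 6, 5, 8, 7, 4, 10, 11, 1]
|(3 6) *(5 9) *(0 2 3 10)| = 10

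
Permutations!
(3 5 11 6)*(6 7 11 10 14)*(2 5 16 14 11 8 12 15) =(2 5 10 11 7 8 12 15)(3 16 14 6) =[0, 1, 5, 16, 4, 10, 3, 8, 12, 9, 11, 7, 15, 13, 6, 2, 14]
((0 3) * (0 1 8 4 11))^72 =(11) =[0, 1, 2, 3, 4, 5, 6, 7, 8, 9, 10, 11]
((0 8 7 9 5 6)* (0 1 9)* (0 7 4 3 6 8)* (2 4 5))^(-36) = (9) = [0, 1, 2, 3, 4, 5, 6, 7, 8, 9]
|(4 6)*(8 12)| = |(4 6)(8 12)| = 2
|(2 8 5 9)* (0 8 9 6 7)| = 10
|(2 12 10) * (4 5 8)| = 3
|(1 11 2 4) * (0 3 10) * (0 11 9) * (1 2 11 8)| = 6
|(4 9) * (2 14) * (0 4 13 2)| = |(0 4 9 13 2 14)| = 6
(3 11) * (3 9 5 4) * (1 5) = (1 5 4 3 11 9) = [0, 5, 2, 11, 3, 4, 6, 7, 8, 1, 10, 9]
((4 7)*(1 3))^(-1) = (1 3)(4 7) = [0, 3, 2, 1, 7, 5, 6, 4]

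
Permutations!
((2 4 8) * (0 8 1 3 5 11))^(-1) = [11, 4, 8, 1, 2, 3, 6, 7, 0, 9, 10, 5] = (0 11 5 3 1 4 2 8)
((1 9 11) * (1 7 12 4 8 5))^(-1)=[0, 5, 2, 3, 12, 8, 6, 11, 4, 1, 10, 9, 7]=(1 5 8 4 12 7 11 9)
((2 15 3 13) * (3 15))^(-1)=(15)(2 13 3)=[0, 1, 13, 2, 4, 5, 6, 7, 8, 9, 10, 11, 12, 3, 14, 15]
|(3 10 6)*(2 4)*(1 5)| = 6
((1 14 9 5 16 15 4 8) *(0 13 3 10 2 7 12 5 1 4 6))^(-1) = (0 6 15 16 5 12 7 2 10 3 13)(1 9 14)(4 8) = [6, 9, 10, 13, 8, 12, 15, 2, 4, 14, 3, 11, 7, 0, 1, 16, 5]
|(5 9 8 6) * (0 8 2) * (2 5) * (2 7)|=|(0 8 6 7 2)(5 9)|=10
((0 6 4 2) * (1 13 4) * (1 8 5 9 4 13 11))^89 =(13)(0 4 5 6 2 9 8)(1 11) =[4, 11, 9, 3, 5, 6, 2, 7, 0, 8, 10, 1, 12, 13]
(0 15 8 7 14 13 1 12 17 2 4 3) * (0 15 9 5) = (0 9 5)(1 12 17 2 4 3 15 8 7 14 13) = [9, 12, 4, 15, 3, 0, 6, 14, 7, 5, 10, 11, 17, 1, 13, 8, 16, 2]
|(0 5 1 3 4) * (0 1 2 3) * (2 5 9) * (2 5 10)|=8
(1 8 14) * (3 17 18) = (1 8 14)(3 17 18) = [0, 8, 2, 17, 4, 5, 6, 7, 14, 9, 10, 11, 12, 13, 1, 15, 16, 18, 3]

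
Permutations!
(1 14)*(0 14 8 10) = (0 14 1 8 10) = [14, 8, 2, 3, 4, 5, 6, 7, 10, 9, 0, 11, 12, 13, 1]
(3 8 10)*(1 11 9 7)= (1 11 9 7)(3 8 10)= [0, 11, 2, 8, 4, 5, 6, 1, 10, 7, 3, 9]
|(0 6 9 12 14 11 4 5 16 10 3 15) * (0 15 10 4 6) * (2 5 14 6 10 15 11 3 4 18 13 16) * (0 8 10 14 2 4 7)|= 12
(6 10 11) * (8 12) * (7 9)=(6 10 11)(7 9)(8 12)=[0, 1, 2, 3, 4, 5, 10, 9, 12, 7, 11, 6, 8]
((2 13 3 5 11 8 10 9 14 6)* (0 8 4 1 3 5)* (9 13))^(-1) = (0 3 1 4 11 5 13 10 8)(2 6 14 9) = [3, 4, 6, 1, 11, 13, 14, 7, 0, 2, 8, 5, 12, 10, 9]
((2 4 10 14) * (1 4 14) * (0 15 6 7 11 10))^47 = [4, 10, 14, 3, 1, 5, 15, 6, 8, 9, 11, 7, 12, 13, 2, 0] = (0 4 1 10 11 7 6 15)(2 14)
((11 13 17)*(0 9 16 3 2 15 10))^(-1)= (0 10 15 2 3 16 9)(11 17 13)= [10, 1, 3, 16, 4, 5, 6, 7, 8, 0, 15, 17, 12, 11, 14, 2, 9, 13]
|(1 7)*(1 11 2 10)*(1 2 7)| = 2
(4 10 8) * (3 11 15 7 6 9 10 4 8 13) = (3 11 15 7 6 9 10 13) = [0, 1, 2, 11, 4, 5, 9, 6, 8, 10, 13, 15, 12, 3, 14, 7]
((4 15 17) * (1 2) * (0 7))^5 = [7, 2, 1, 3, 17, 5, 6, 0, 8, 9, 10, 11, 12, 13, 14, 4, 16, 15] = (0 7)(1 2)(4 17 15)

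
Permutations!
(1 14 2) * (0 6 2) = [6, 14, 1, 3, 4, 5, 2, 7, 8, 9, 10, 11, 12, 13, 0] = (0 6 2 1 14)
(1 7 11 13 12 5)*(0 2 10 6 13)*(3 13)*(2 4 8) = (0 4 8 2 10 6 3 13 12 5 1 7 11) = [4, 7, 10, 13, 8, 1, 3, 11, 2, 9, 6, 0, 5, 12]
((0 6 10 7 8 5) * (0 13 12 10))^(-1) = (0 6)(5 8 7 10 12 13) = [6, 1, 2, 3, 4, 8, 0, 10, 7, 9, 12, 11, 13, 5]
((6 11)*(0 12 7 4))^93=(0 12 7 4)(6 11)=[12, 1, 2, 3, 0, 5, 11, 4, 8, 9, 10, 6, 7]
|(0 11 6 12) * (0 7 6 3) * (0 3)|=|(0 11)(6 12 7)|=6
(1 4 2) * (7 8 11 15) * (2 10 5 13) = (1 4 10 5 13 2)(7 8 11 15) = [0, 4, 1, 3, 10, 13, 6, 8, 11, 9, 5, 15, 12, 2, 14, 7]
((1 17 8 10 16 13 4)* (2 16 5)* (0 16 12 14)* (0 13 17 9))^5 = (0 5 4 17 12 9 10 13 16 2 1 8 14) = [5, 8, 1, 3, 17, 4, 6, 7, 14, 10, 13, 11, 9, 16, 0, 15, 2, 12]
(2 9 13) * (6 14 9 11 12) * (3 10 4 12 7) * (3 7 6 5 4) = [0, 1, 11, 10, 12, 4, 14, 7, 8, 13, 3, 6, 5, 2, 9] = (2 11 6 14 9 13)(3 10)(4 12 5)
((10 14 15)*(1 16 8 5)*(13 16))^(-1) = (1 5 8 16 13)(10 15 14) = [0, 5, 2, 3, 4, 8, 6, 7, 16, 9, 15, 11, 12, 1, 10, 14, 13]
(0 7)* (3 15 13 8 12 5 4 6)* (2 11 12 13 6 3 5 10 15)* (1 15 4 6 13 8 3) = (0 7)(1 15 13 3 2 11 12 10 4)(5 6) = [7, 15, 11, 2, 1, 6, 5, 0, 8, 9, 4, 12, 10, 3, 14, 13]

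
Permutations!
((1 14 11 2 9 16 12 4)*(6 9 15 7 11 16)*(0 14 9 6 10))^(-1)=[10, 4, 11, 3, 12, 5, 6, 15, 8, 1, 9, 7, 16, 13, 0, 2, 14]=(0 10 9 1 4 12 16 14)(2 11 7 15)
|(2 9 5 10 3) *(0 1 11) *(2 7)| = 6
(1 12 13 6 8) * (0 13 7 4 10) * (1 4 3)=[13, 12, 2, 1, 10, 5, 8, 3, 4, 9, 0, 11, 7, 6]=(0 13 6 8 4 10)(1 12 7 3)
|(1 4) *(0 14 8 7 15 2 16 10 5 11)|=|(0 14 8 7 15 2 16 10 5 11)(1 4)|=10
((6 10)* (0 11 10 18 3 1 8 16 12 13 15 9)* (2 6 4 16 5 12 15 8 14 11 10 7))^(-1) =[9, 3, 7, 18, 10, 8, 2, 11, 13, 15, 0, 14, 5, 12, 1, 16, 4, 17, 6] =(0 9 15 16 4 10)(1 3 18 6 2 7 11 14)(5 8 13 12)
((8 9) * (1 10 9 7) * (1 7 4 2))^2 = [0, 9, 10, 3, 1, 5, 6, 7, 2, 4, 8] = (1 9 4)(2 10 8)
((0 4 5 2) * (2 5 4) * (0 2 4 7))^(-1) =(0 7 4) =[7, 1, 2, 3, 0, 5, 6, 4]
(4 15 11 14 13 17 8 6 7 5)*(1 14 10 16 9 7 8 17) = [0, 14, 2, 3, 15, 4, 8, 5, 6, 7, 16, 10, 12, 1, 13, 11, 9, 17] = (17)(1 14 13)(4 15 11 10 16 9 7 5)(6 8)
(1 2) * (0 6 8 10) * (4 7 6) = (0 4 7 6 8 10)(1 2) = [4, 2, 1, 3, 7, 5, 8, 6, 10, 9, 0]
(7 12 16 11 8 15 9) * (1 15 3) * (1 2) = (1 15 9 7 12 16 11 8 3 2) = [0, 15, 1, 2, 4, 5, 6, 12, 3, 7, 10, 8, 16, 13, 14, 9, 11]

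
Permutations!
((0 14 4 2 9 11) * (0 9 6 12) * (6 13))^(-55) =(0 14 4 2 13 6 12)(9 11) =[14, 1, 13, 3, 2, 5, 12, 7, 8, 11, 10, 9, 0, 6, 4]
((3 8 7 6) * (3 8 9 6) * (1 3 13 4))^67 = (1 6 13 3 8 4 9 7) = [0, 6, 2, 8, 9, 5, 13, 1, 4, 7, 10, 11, 12, 3]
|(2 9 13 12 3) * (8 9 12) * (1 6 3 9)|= |(1 6 3 2 12 9 13 8)|= 8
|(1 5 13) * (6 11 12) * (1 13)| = 6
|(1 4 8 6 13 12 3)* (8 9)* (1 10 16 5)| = |(1 4 9 8 6 13 12 3 10 16 5)| = 11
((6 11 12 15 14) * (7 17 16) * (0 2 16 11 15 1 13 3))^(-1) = [3, 12, 0, 13, 4, 5, 14, 16, 8, 9, 10, 17, 11, 1, 15, 6, 2, 7] = (0 3 13 1 12 11 17 7 16 2)(6 14 15)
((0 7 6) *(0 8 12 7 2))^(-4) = (12) = [0, 1, 2, 3, 4, 5, 6, 7, 8, 9, 10, 11, 12]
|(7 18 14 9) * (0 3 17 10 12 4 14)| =|(0 3 17 10 12 4 14 9 7 18)| =10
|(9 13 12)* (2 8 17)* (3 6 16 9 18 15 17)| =11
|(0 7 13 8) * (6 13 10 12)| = 7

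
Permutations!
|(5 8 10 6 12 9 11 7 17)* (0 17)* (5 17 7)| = |(17)(0 7)(5 8 10 6 12 9 11)| = 14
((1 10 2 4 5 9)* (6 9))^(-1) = [0, 9, 10, 3, 2, 4, 5, 7, 8, 6, 1] = (1 9 6 5 4 2 10)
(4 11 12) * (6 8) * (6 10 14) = (4 11 12)(6 8 10 14) = [0, 1, 2, 3, 11, 5, 8, 7, 10, 9, 14, 12, 4, 13, 6]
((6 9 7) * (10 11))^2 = (11)(6 7 9) = [0, 1, 2, 3, 4, 5, 7, 9, 8, 6, 10, 11]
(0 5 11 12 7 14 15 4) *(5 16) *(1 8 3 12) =(0 16 5 11 1 8 3 12 7 14 15 4) =[16, 8, 2, 12, 0, 11, 6, 14, 3, 9, 10, 1, 7, 13, 15, 4, 5]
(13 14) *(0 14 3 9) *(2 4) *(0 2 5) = (0 14 13 3 9 2 4 5) = [14, 1, 4, 9, 5, 0, 6, 7, 8, 2, 10, 11, 12, 3, 13]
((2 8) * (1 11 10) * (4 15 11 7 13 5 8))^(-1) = (1 10 11 15 4 2 8 5 13 7) = [0, 10, 8, 3, 2, 13, 6, 1, 5, 9, 11, 15, 12, 7, 14, 4]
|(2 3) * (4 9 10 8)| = 4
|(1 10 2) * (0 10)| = |(0 10 2 1)| = 4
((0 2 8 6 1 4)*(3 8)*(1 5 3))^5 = (0 2 1 4)(3 8 6 5) = [2, 4, 1, 8, 0, 3, 5, 7, 6]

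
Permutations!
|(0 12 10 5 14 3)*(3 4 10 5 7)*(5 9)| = 9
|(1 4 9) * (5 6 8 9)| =|(1 4 5 6 8 9)| =6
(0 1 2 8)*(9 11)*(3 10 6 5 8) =(0 1 2 3 10 6 5 8)(9 11) =[1, 2, 3, 10, 4, 8, 5, 7, 0, 11, 6, 9]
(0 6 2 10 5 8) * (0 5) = (0 6 2 10)(5 8) = [6, 1, 10, 3, 4, 8, 2, 7, 5, 9, 0]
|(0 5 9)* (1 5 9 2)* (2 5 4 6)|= |(0 9)(1 4 6 2)|= 4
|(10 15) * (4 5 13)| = |(4 5 13)(10 15)| = 6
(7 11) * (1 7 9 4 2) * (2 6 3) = (1 7 11 9 4 6 3 2) = [0, 7, 1, 2, 6, 5, 3, 11, 8, 4, 10, 9]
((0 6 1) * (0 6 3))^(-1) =(0 3)(1 6) =[3, 6, 2, 0, 4, 5, 1]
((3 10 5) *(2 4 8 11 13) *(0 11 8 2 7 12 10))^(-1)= (0 3 5 10 12 7 13 11)(2 4)= [3, 1, 4, 5, 2, 10, 6, 13, 8, 9, 12, 0, 7, 11]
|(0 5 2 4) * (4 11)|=5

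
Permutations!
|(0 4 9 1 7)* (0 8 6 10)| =8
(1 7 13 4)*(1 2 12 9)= (1 7 13 4 2 12 9)= [0, 7, 12, 3, 2, 5, 6, 13, 8, 1, 10, 11, 9, 4]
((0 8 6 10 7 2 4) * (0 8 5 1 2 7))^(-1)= [10, 5, 1, 3, 2, 0, 8, 7, 4, 9, 6]= (0 10 6 8 4 2 1 5)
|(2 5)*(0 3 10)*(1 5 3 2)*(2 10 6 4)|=|(0 10)(1 5)(2 3 6 4)|=4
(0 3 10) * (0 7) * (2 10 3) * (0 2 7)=(0 7 2 10)=[7, 1, 10, 3, 4, 5, 6, 2, 8, 9, 0]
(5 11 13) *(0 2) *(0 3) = [2, 1, 3, 0, 4, 11, 6, 7, 8, 9, 10, 13, 12, 5] = (0 2 3)(5 11 13)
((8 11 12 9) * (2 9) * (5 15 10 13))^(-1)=(2 12 11 8 9)(5 13 10 15)=[0, 1, 12, 3, 4, 13, 6, 7, 9, 2, 15, 8, 11, 10, 14, 5]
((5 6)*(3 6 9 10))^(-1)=(3 10 9 5 6)=[0, 1, 2, 10, 4, 6, 3, 7, 8, 5, 9]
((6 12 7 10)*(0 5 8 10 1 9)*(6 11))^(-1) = [9, 7, 2, 3, 4, 0, 11, 12, 5, 1, 8, 10, 6] = (0 9 1 7 12 6 11 10 8 5)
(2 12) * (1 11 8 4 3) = [0, 11, 12, 1, 3, 5, 6, 7, 4, 9, 10, 8, 2] = (1 11 8 4 3)(2 12)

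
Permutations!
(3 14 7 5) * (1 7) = (1 7 5 3 14) = [0, 7, 2, 14, 4, 3, 6, 5, 8, 9, 10, 11, 12, 13, 1]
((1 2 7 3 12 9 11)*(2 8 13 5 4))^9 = [0, 9, 5, 2, 13, 8, 6, 4, 11, 3, 10, 12, 7, 1] = (1 9 3 2 5 8 11 12 7 4 13)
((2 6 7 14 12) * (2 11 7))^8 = (14) = [0, 1, 2, 3, 4, 5, 6, 7, 8, 9, 10, 11, 12, 13, 14]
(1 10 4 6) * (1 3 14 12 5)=(1 10 4 6 3 14 12 5)=[0, 10, 2, 14, 6, 1, 3, 7, 8, 9, 4, 11, 5, 13, 12]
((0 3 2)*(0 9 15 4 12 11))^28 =(0 15)(2 12)(3 4)(9 11) =[15, 1, 12, 4, 3, 5, 6, 7, 8, 11, 10, 9, 2, 13, 14, 0]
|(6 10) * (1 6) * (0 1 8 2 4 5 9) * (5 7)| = |(0 1 6 10 8 2 4 7 5 9)| = 10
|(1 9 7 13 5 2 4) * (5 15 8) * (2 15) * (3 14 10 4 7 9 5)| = |(1 5 15 8 3 14 10 4)(2 7 13)| = 24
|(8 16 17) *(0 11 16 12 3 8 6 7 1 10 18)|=9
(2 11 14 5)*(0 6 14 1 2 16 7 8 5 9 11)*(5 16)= (0 6 14 9 11 1 2)(7 8 16)= [6, 2, 0, 3, 4, 5, 14, 8, 16, 11, 10, 1, 12, 13, 9, 15, 7]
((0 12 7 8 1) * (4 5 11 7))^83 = (0 5 8 12 11 1 4 7) = [5, 4, 2, 3, 7, 8, 6, 0, 12, 9, 10, 1, 11]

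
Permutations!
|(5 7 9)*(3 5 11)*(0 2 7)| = |(0 2 7 9 11 3 5)| = 7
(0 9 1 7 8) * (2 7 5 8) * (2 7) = (0 9 1 5 8) = [9, 5, 2, 3, 4, 8, 6, 7, 0, 1]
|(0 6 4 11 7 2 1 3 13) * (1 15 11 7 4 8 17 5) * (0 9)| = 45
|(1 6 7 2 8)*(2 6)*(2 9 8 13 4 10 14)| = 30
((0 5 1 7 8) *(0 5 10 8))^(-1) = (0 7 1 5 8 10) = [7, 5, 2, 3, 4, 8, 6, 1, 10, 9, 0]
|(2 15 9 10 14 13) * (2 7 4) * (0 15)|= 9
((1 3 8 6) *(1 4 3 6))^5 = (8) = [0, 1, 2, 3, 4, 5, 6, 7, 8]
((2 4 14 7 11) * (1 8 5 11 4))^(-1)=[0, 2, 11, 3, 7, 8, 6, 14, 1, 9, 10, 5, 12, 13, 4]=(1 2 11 5 8)(4 7 14)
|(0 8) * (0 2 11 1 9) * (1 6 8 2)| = 7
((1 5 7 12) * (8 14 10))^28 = (8 14 10) = [0, 1, 2, 3, 4, 5, 6, 7, 14, 9, 8, 11, 12, 13, 10]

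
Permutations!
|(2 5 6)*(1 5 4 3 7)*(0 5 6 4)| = |(0 5 4 3 7 1 6 2)| = 8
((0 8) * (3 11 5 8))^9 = (0 8 5 11 3) = [8, 1, 2, 0, 4, 11, 6, 7, 5, 9, 10, 3]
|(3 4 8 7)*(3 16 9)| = |(3 4 8 7 16 9)| = 6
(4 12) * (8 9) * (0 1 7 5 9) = [1, 7, 2, 3, 12, 9, 6, 5, 0, 8, 10, 11, 4] = (0 1 7 5 9 8)(4 12)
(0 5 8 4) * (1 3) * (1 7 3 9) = (0 5 8 4)(1 9)(3 7) = [5, 9, 2, 7, 0, 8, 6, 3, 4, 1]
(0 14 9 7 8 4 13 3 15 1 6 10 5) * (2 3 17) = (0 14 9 7 8 4 13 17 2 3 15 1 6 10 5) = [14, 6, 3, 15, 13, 0, 10, 8, 4, 7, 5, 11, 12, 17, 9, 1, 16, 2]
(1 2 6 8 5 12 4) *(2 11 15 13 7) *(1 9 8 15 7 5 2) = [0, 11, 6, 3, 9, 12, 15, 1, 2, 8, 10, 7, 4, 5, 14, 13] = (1 11 7)(2 6 15 13 5 12 4 9 8)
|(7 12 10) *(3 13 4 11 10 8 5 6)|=10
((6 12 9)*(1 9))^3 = (1 12 6 9) = [0, 12, 2, 3, 4, 5, 9, 7, 8, 1, 10, 11, 6]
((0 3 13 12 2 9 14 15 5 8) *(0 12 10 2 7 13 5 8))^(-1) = (0 5 3)(2 10 13 7 12 8 15 14 9) = [5, 1, 10, 0, 4, 3, 6, 12, 15, 2, 13, 11, 8, 7, 9, 14]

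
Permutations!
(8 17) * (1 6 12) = (1 6 12)(8 17) = [0, 6, 2, 3, 4, 5, 12, 7, 17, 9, 10, 11, 1, 13, 14, 15, 16, 8]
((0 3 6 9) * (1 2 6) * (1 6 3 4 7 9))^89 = (0 4 7 9)(1 2 3 6) = [4, 2, 3, 6, 7, 5, 1, 9, 8, 0]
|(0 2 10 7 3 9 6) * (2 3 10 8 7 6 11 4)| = 10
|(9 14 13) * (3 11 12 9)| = 6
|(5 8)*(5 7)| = |(5 8 7)| = 3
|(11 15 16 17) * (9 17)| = |(9 17 11 15 16)| = 5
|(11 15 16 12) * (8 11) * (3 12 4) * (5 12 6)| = |(3 6 5 12 8 11 15 16 4)| = 9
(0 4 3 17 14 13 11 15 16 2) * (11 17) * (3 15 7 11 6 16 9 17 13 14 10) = (0 4 15 9 17 10 3 6 16 2)(7 11) = [4, 1, 0, 6, 15, 5, 16, 11, 8, 17, 3, 7, 12, 13, 14, 9, 2, 10]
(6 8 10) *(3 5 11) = (3 5 11)(6 8 10) = [0, 1, 2, 5, 4, 11, 8, 7, 10, 9, 6, 3]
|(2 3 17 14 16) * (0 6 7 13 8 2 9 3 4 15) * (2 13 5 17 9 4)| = |(0 6 7 5 17 14 16 4 15)(3 9)(8 13)| = 18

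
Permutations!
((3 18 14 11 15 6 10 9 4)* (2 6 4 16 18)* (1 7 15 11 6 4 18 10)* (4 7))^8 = (1 6 14 18 15 7 2 3 4)(9 10 16) = [0, 6, 3, 4, 1, 5, 14, 2, 8, 10, 16, 11, 12, 13, 18, 7, 9, 17, 15]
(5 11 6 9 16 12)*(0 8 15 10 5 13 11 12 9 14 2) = (0 8 15 10 5 12 13 11 6 14 2)(9 16) = [8, 1, 0, 3, 4, 12, 14, 7, 15, 16, 5, 6, 13, 11, 2, 10, 9]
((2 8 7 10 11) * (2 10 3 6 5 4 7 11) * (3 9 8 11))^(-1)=(2 10 11)(3 8 9 7 4 5 6)=[0, 1, 10, 8, 5, 6, 3, 4, 9, 7, 11, 2]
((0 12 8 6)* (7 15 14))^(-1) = (0 6 8 12)(7 14 15) = [6, 1, 2, 3, 4, 5, 8, 14, 12, 9, 10, 11, 0, 13, 15, 7]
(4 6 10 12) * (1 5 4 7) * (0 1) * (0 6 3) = [1, 5, 2, 0, 3, 4, 10, 6, 8, 9, 12, 11, 7] = (0 1 5 4 3)(6 10 12 7)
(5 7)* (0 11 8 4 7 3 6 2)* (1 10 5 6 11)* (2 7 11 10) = (0 1 2)(3 10 5)(4 11 8)(6 7) = [1, 2, 0, 10, 11, 3, 7, 6, 4, 9, 5, 8]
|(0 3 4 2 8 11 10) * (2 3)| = 10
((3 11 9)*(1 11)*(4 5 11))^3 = [0, 11, 2, 5, 9, 3, 6, 7, 8, 4, 10, 1] = (1 11)(3 5)(4 9)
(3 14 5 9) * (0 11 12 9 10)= (0 11 12 9 3 14 5 10)= [11, 1, 2, 14, 4, 10, 6, 7, 8, 3, 0, 12, 9, 13, 5]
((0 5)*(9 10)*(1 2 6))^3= (0 5)(9 10)= [5, 1, 2, 3, 4, 0, 6, 7, 8, 10, 9]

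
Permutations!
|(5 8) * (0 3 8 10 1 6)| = |(0 3 8 5 10 1 6)| = 7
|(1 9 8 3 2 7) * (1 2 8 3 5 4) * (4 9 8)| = 6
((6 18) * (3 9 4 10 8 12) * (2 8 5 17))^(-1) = (2 17 5 10 4 9 3 12 8)(6 18) = [0, 1, 17, 12, 9, 10, 18, 7, 2, 3, 4, 11, 8, 13, 14, 15, 16, 5, 6]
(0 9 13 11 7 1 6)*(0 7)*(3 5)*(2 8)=(0 9 13 11)(1 6 7)(2 8)(3 5)=[9, 6, 8, 5, 4, 3, 7, 1, 2, 13, 10, 0, 12, 11]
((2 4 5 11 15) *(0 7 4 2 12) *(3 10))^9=(0 4 11 12 7 5 15)(3 10)=[4, 1, 2, 10, 11, 15, 6, 5, 8, 9, 3, 12, 7, 13, 14, 0]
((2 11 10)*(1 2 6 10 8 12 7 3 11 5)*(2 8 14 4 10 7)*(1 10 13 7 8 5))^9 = (1 10 8 2 5 6 12)(3 4)(7 14)(11 13) = [0, 10, 5, 4, 3, 6, 12, 14, 2, 9, 8, 13, 1, 11, 7]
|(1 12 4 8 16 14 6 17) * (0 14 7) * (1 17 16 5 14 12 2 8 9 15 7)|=|(17)(0 12 4 9 15 7)(1 2 8 5 14 6 16)|=42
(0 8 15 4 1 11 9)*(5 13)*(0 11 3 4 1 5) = (0 8 15 1 3 4 5 13)(9 11) = [8, 3, 2, 4, 5, 13, 6, 7, 15, 11, 10, 9, 12, 0, 14, 1]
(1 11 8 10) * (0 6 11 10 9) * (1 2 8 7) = [6, 10, 8, 3, 4, 5, 11, 1, 9, 0, 2, 7] = (0 6 11 7 1 10 2 8 9)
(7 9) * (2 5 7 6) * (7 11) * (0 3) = (0 3)(2 5 11 7 9 6) = [3, 1, 5, 0, 4, 11, 2, 9, 8, 6, 10, 7]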